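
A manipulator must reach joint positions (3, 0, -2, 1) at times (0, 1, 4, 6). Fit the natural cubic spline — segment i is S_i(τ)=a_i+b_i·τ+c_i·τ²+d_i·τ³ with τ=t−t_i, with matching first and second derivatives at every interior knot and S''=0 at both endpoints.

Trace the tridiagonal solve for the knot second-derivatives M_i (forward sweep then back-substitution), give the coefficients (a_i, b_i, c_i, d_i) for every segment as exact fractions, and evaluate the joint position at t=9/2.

  seg 0: a=3 b=-1379/426 c=0 d=101/426
  seg 1: a=0 b=-538/213 c=101/142 d=-13/426
  seg 2: a=-2 b=391/426 c=31/71 d=-31/426
S(9/2) = -1637/1136

Δ: Δ0=-3, Δ1=-2/3, Δ2=3/2
row 1: diag=8, rhs=14; c'=3/8, d'=7/4
row 2: denom=10−3·3/8=71/8; d'=(13−3·7/4)/(71/8)=62/71
back: M2=62/71
back: M1=7/4−3/8·62/71=101/71
M: M0=0, M1=101/71, M2=62/71, M3=0
seg 0: a=3, c=M0/2=0, d=(M1−M0)/(6·1)=101/426, b=Δ0−h0·(2M0+M1)/6=-1379/426
seg 1: a=0, c=M1/2=101/142, d=(M2−M1)/(6·3)=-13/426, b=Δ1−h1·(2M1+M2)/6=-538/213
seg 2: a=-2, c=M2/2=31/71, d=(M3−M2)/(6·2)=-31/426, b=Δ2−h2·(2M2+M3)/6=391/426
t_q=9/2 → seg 2, τ=1/2; S=-2+391/426·τ+31/71·τ²+-31/426·τ³=-1637/1136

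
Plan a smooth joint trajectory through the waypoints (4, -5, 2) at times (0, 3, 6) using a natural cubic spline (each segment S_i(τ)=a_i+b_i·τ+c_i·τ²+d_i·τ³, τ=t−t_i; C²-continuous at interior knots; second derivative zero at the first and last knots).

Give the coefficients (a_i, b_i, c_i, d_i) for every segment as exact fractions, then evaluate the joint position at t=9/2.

  seg 0: a=4 b=-13/3 c=0 d=4/27
  seg 1: a=-5 b=-1/3 c=4/3 d=-4/27
S(9/2) = -3

Δ: Δ0=-3, Δ1=7/3
row 1: diag=12, rhs=32; c'=1/4, d'=8/3
back: M1=8/3
M: M0=0, M1=8/3, M2=0
seg 0: a=4, c=M0/2=0, d=(M1−M0)/(6·3)=4/27, b=Δ0−h0·(2M0+M1)/6=-13/3
seg 1: a=-5, c=M1/2=4/3, d=(M2−M1)/(6·3)=-4/27, b=Δ1−h1·(2M1+M2)/6=-1/3
t_q=9/2 → seg 1, τ=3/2; S=-5+-1/3·τ+4/3·τ²+-4/27·τ³=-3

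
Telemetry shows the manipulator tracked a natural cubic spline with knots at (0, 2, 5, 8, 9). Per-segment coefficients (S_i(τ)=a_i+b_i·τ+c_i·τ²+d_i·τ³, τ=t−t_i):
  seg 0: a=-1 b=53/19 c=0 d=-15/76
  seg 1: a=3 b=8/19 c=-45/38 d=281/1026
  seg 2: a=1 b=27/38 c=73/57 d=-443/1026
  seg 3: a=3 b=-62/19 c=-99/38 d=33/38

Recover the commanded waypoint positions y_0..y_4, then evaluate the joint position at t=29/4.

y_0=-1 y_1=3 y_2=1 y_3=3 y_4=-2
S(29/4) = 533/128

y_0 = S_0(0) = a_0 = -1
y_1 = S_1(0) = a_1 = 3
y_2 = S_2(0) = a_2 = 1
y_3 = S_3(0) = a_3 = 3
y_4 = S_3(1) = -2
t_q=29/4 is in segment 2 (τ=9/4); S_2(τ)=533/128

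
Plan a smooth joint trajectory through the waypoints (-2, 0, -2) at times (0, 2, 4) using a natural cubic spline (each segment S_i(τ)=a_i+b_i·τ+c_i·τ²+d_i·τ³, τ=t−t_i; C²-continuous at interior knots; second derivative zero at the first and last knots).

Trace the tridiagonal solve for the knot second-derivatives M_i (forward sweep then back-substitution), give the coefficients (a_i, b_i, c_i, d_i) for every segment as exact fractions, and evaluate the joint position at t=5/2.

Δ: Δ0=1, Δ1=-1
row 1: diag=8, rhs=-12; c'=1/4, d'=-3/2
back: M1=-3/2
M: M0=0, M1=-3/2, M2=0
seg 0: a=-2, c=M0/2=0, d=(M1−M0)/(6·2)=-1/8, b=Δ0−h0·(2M0+M1)/6=3/2
seg 1: a=0, c=M1/2=-3/4, d=(M2−M1)/(6·2)=1/8, b=Δ1−h1·(2M1+M2)/6=0
t_q=5/2 → seg 1, τ=1/2; S=0+0·τ+-3/4·τ²+1/8·τ³=-11/64

  seg 0: a=-2 b=3/2 c=0 d=-1/8
  seg 1: a=0 b=0 c=-3/4 d=1/8
S(5/2) = -11/64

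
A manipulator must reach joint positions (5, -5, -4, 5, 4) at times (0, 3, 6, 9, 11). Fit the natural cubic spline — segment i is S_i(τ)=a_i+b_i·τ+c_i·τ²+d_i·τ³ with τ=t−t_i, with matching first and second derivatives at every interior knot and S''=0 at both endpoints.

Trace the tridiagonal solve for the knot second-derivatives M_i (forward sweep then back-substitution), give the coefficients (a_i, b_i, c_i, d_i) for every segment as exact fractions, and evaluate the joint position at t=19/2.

  seg 0: a=5 b=-1117/276 c=0 d=197/2484
  seg 1: a=-5 b=-263/138 c=197/276 d=1/92
  seg 2: a=-4 b=737/276 c=56/69 d=-581/2484
  seg 3: a=5 b=169/138 c=-119/92 d=119/552
S(19/2) = 7825/1472

Δ: Δ0=-10/3, Δ1=1/3, Δ2=3, Δ3=-1/2
row 1: diag=12, rhs=22; c'=1/4, d'=11/6
row 2: denom=12−3·1/4=45/4; d'=(16−3·11/6)/(45/4)=14/15
row 3: denom=10−3·4/15=46/5; d'=(-21−3·14/15)/(46/5)=-119/46
back: M3=-119/46
back: M2=14/15−4/15·-119/46=112/69
back: M1=11/6−1/4·112/69=197/138
M: M0=0, M1=197/138, M2=112/69, M3=-119/46, M4=0
seg 0: a=5, c=M0/2=0, d=(M1−M0)/(6·3)=197/2484, b=Δ0−h0·(2M0+M1)/6=-1117/276
seg 1: a=-5, c=M1/2=197/276, d=(M2−M1)/(6·3)=1/92, b=Δ1−h1·(2M1+M2)/6=-263/138
seg 2: a=-4, c=M2/2=56/69, d=(M3−M2)/(6·3)=-581/2484, b=Δ2−h2·(2M2+M3)/6=737/276
seg 3: a=5, c=M3/2=-119/92, d=(M4−M3)/(6·2)=119/552, b=Δ3−h3·(2M3+M4)/6=169/138
t_q=19/2 → seg 3, τ=1/2; S=5+169/138·τ+-119/92·τ²+119/552·τ³=7825/1472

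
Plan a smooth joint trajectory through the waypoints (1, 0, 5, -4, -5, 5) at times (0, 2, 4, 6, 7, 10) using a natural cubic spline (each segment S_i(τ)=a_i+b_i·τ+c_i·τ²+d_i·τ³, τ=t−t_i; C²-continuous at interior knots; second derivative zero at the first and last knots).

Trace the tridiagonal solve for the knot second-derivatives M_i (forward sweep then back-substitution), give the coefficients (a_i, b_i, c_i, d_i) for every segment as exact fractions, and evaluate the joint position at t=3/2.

Δ: Δ0=-1/2, Δ1=5/2, Δ2=-9/2, Δ3=-1, Δ4=10/3
row 1: diag=8, rhs=18; c'=1/4, d'=9/4
row 2: denom=8−2·1/4=15/2; d'=(-42−2·9/4)/(15/2)=-31/5
row 3: denom=6−2·4/15=82/15; d'=(21−2·-31/5)/(82/15)=501/82
row 4: denom=8−1·15/82=641/82; d'=(26−1·501/82)/(641/82)=1631/641
back: M4=1631/641
back: M3=501/82−15/82·1631/641=3618/641
back: M2=-31/5−4/15·3618/641=-4939/641
back: M1=9/4−1/4·-4939/641=2677/641
M: M0=0, M1=2677/641, M2=-4939/641, M3=3618/641, M4=1631/641, M5=0
seg 0: a=1, c=M0/2=0, d=(M1−M0)/(6·2)=2677/7692, b=Δ0−h0·(2M0+M1)/6=-7277/3846
seg 1: a=0, c=M1/2=2677/1282, d=(M2−M1)/(6·2)=-1904/1923, b=Δ1−h1·(2M1+M2)/6=8785/3846
seg 2: a=5, c=M2/2=-4939/1282, d=(M3−M2)/(6·2)=8557/7692, b=Δ2−h2·(2M2+M3)/6=-4787/3846
seg 3: a=-4, c=M3/2=1809/641, d=(M4−M3)/(6·1)=-1987/3846, b=Δ3−h3·(2M3+M4)/6=-12713/3846
seg 4: a=-5, c=M4/2=1631/1282, d=(M5−M4)/(6·3)=-1631/11538, b=Δ4−h4·(2M4+M5)/6=1517/1923
t_q=3/2 → seg 0, τ=3/2; S=1+-7277/3846·τ+0·τ²+2677/7692·τ³=-13611/20512

  seg 0: a=1 b=-7277/3846 c=0 d=2677/7692
  seg 1: a=0 b=8785/3846 c=2677/1282 d=-1904/1923
  seg 2: a=5 b=-4787/3846 c=-4939/1282 d=8557/7692
  seg 3: a=-4 b=-12713/3846 c=1809/641 d=-1987/3846
  seg 4: a=-5 b=1517/1923 c=1631/1282 d=-1631/11538
S(3/2) = -13611/20512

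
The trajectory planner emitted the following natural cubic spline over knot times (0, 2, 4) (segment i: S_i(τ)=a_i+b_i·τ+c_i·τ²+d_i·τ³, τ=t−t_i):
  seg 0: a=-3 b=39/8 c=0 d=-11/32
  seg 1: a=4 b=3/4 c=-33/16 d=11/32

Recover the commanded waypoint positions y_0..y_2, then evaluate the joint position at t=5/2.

y_0 = S_0(0) = a_0 = -3
y_1 = S_1(0) = a_1 = 4
y_2 = S_1(2) = 0
t_q=5/2 is in segment 1 (τ=1/2); S_1(τ)=999/256

y_0=-3 y_1=4 y_2=0
S(5/2) = 999/256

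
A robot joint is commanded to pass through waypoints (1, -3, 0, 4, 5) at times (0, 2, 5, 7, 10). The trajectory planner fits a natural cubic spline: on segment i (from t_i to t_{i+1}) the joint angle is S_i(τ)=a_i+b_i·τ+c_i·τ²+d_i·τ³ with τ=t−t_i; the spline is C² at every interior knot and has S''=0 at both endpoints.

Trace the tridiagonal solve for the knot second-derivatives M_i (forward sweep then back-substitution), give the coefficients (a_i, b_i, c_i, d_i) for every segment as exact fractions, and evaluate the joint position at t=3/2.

Δ: Δ0=-2, Δ1=1, Δ2=2, Δ3=1/3
row 1: diag=10, rhs=18; c'=3/10, d'=9/5
row 2: denom=10−3·3/10=91/10; d'=(6−3·9/5)/(91/10)=6/91
row 3: denom=10−2·20/91=870/91; d'=(-10−2·6/91)/(870/91)=-461/435
back: M3=-461/435
back: M2=6/91−20/91·-461/435=26/87
back: M1=9/5−3/10·26/87=248/145
M: M0=0, M1=248/145, M2=26/87, M3=-461/435, M4=0
seg 0: a=1, c=M0/2=0, d=(M1−M0)/(6·2)=62/435, b=Δ0−h0·(2M0+M1)/6=-1118/435
seg 1: a=-3, c=M1/2=124/145, d=(M2−M1)/(6·3)=-307/3915, b=Δ1−h1·(2M1+M2)/6=-374/435
seg 2: a=0, c=M2/2=13/87, d=(M3−M2)/(6·2)=-197/1740, b=Δ2−h2·(2M2+M3)/6=937/435
seg 3: a=4, c=M3/2=-461/870, d=(M4−M3)/(6·3)=461/7830, b=Δ3−h3·(2M3+M4)/6=202/145
t_q=3/2 → seg 0, τ=3/2; S=1+-1118/435·τ+0·τ²+62/435·τ³=-1377/580

  seg 0: a=1 b=-1118/435 c=0 d=62/435
  seg 1: a=-3 b=-374/435 c=124/145 d=-307/3915
  seg 2: a=0 b=937/435 c=13/87 d=-197/1740
  seg 3: a=4 b=202/145 c=-461/870 d=461/7830
S(3/2) = -1377/580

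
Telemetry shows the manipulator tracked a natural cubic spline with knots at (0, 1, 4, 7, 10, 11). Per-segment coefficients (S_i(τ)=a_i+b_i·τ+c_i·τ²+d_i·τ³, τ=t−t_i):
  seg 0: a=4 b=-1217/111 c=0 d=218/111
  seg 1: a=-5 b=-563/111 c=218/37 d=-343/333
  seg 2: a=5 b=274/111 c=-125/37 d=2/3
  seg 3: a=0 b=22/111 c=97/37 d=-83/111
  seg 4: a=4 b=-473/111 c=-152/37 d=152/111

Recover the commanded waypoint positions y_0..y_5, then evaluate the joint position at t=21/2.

y_0 = S_0(0) = a_0 = 4
y_1 = S_1(0) = a_1 = -5
y_2 = S_2(0) = a_2 = 5
y_3 = S_3(0) = a_3 = 0
y_4 = S_4(0) = a_4 = 4
y_5 = S_4(1) = -3
t_q=21/2 is in segment 4 (τ=1/2); S_4(τ)=75/74

y_0=4 y_1=-5 y_2=5 y_3=0 y_4=4 y_5=-3
S(21/2) = 75/74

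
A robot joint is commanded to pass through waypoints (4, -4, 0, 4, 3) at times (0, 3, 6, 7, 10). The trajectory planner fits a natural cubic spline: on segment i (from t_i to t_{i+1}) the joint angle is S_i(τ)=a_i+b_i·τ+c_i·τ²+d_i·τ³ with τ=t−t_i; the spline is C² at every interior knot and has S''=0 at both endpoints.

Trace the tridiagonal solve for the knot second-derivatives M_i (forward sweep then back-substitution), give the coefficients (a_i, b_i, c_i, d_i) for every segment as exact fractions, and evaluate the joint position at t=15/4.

  seg 0: a=4 b=-261/76 c=0 d=175/2052
  seg 1: a=-4 b=-43/38 c=175/228 d=37/2052
  seg 2: a=0 b=301/76 c=53/57 d=-203/228
  seg 3: a=4 b=359/114 c=-397/228 d=397/2052
S(15/4) = -21447/4864

Δ: Δ0=-8/3, Δ1=4/3, Δ2=4, Δ3=-1/3
row 1: diag=12, rhs=24; c'=1/4, d'=2
row 2: denom=8−3·1/4=29/4; d'=(16−3·2)/(29/4)=40/29
row 3: denom=8−1·4/29=228/29; d'=(-26−1·40/29)/(228/29)=-397/114
back: M3=-397/114
back: M2=40/29−4/29·-397/114=106/57
back: M1=2−1/4·106/57=175/114
M: M0=0, M1=175/114, M2=106/57, M3=-397/114, M4=0
seg 0: a=4, c=M0/2=0, d=(M1−M0)/(6·3)=175/2052, b=Δ0−h0·(2M0+M1)/6=-261/76
seg 1: a=-4, c=M1/2=175/228, d=(M2−M1)/(6·3)=37/2052, b=Δ1−h1·(2M1+M2)/6=-43/38
seg 2: a=0, c=M2/2=53/57, d=(M3−M2)/(6·1)=-203/228, b=Δ2−h2·(2M2+M3)/6=301/76
seg 3: a=4, c=M3/2=-397/228, d=(M4−M3)/(6·3)=397/2052, b=Δ3−h3·(2M3+M4)/6=359/114
t_q=15/4 → seg 1, τ=3/4; S=-4+-43/38·τ+175/228·τ²+37/2052·τ³=-21447/4864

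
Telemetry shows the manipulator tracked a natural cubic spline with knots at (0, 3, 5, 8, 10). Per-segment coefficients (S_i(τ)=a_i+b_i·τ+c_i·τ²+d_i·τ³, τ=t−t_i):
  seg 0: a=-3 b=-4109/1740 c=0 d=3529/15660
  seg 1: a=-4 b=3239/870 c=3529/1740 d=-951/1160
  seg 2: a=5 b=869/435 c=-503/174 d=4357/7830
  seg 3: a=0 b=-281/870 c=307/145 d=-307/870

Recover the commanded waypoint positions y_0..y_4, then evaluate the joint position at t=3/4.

y_0=-3 y_1=-4 y_2=5 y_3=0 y_4=5
S(3/4) = -34715/7424

y_0 = S_0(0) = a_0 = -3
y_1 = S_1(0) = a_1 = -4
y_2 = S_2(0) = a_2 = 5
y_3 = S_3(0) = a_3 = 0
y_4 = S_3(2) = 5
t_q=3/4 is in segment 0 (τ=3/4); S_0(τ)=-34715/7424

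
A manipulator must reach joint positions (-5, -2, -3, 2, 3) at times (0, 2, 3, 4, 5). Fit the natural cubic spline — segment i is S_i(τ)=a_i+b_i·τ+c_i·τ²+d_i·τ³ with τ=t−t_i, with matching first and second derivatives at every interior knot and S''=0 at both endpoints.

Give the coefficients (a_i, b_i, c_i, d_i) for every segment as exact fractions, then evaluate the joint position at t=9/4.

Δ: Δ0=3/2, Δ1=-1, Δ2=5, Δ3=1
row 1: diag=6, rhs=-15; c'=1/6, d'=-5/2
row 2: denom=4−1·1/6=23/6; d'=(36−1·-5/2)/(23/6)=231/23
row 3: denom=4−1·6/23=86/23; d'=(-24−1·231/23)/(86/23)=-783/86
back: M3=-783/86
back: M2=231/23−6/23·-783/86=534/43
back: M1=-5/2−1/6·534/43=-393/86
M: M0=0, M1=-393/86, M2=534/43, M3=-783/86, M4=0
seg 0: a=-5, c=M0/2=0, d=(M1−M0)/(6·2)=-131/344, b=Δ0−h0·(2M0+M1)/6=130/43
seg 1: a=-2, c=M1/2=-393/172, d=(M2−M1)/(6·1)=487/172, b=Δ1−h1·(2M1+M2)/6=-133/86
seg 2: a=-3, c=M2/2=267/43, d=(M3−M2)/(6·1)=-617/172, b=Δ2−h2·(2M2+M3)/6=409/172
seg 3: a=2, c=M3/2=-783/172, d=(M4−M3)/(6·1)=261/172, b=Δ3−h3·(2M3+M4)/6=347/86
t_q=9/4 → seg 1, τ=1/4; S=-2+-133/86·τ+-393/172·τ²+487/172·τ³=-27357/11008

  seg 0: a=-5 b=130/43 c=0 d=-131/344
  seg 1: a=-2 b=-133/86 c=-393/172 d=487/172
  seg 2: a=-3 b=409/172 c=267/43 d=-617/172
  seg 3: a=2 b=347/86 c=-783/172 d=261/172
S(9/4) = -27357/11008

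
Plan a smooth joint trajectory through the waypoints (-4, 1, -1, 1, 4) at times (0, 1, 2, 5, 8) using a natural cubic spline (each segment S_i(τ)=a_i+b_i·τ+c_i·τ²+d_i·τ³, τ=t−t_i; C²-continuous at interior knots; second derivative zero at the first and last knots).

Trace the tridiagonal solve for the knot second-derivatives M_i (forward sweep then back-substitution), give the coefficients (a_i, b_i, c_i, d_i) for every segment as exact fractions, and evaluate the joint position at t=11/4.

Δ: Δ0=5, Δ1=-2, Δ2=2/3, Δ3=1
row 1: diag=4, rhs=-42; c'=1/4, d'=-21/2
row 2: denom=8−1·1/4=31/4; d'=(16−1·-21/2)/(31/4)=106/31
row 3: denom=12−3·12/31=336/31; d'=(2−3·106/31)/(336/31)=-16/21
back: M3=-16/21
back: M2=106/31−12/31·-16/21=26/7
back: M1=-21/2−1/4·26/7=-80/7
M: M0=0, M1=-80/7, M2=26/7, M3=-16/21, M4=0
seg 0: a=-4, c=M0/2=0, d=(M1−M0)/(6·1)=-40/21, b=Δ0−h0·(2M0+M1)/6=145/21
seg 1: a=1, c=M1/2=-40/7, d=(M2−M1)/(6·1)=53/21, b=Δ1−h1·(2M1+M2)/6=25/21
seg 2: a=-1, c=M2/2=13/7, d=(M3−M2)/(6·3)=-47/189, b=Δ2−h2·(2M2+M3)/6=-8/3
seg 3: a=1, c=M3/2=-8/21, d=(M4−M3)/(6·3)=8/189, b=Δ3−h3·(2M3+M4)/6=37/21
t_q=11/4 → seg 2, τ=3/4; S=-1+-8/3·τ+13/7·τ²+-47/189·τ³=-923/448

  seg 0: a=-4 b=145/21 c=0 d=-40/21
  seg 1: a=1 b=25/21 c=-40/7 d=53/21
  seg 2: a=-1 b=-8/3 c=13/7 d=-47/189
  seg 3: a=1 b=37/21 c=-8/21 d=8/189
S(11/4) = -923/448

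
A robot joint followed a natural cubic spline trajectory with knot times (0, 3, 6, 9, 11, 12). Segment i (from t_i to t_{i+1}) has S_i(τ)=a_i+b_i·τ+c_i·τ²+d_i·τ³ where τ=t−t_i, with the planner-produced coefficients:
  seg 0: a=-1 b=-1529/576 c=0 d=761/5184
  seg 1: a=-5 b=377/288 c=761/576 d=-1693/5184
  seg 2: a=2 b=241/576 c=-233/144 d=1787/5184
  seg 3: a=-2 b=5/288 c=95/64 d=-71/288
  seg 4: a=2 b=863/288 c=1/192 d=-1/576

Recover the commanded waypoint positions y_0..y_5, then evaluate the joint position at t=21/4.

y_0 = S_0(0) = a_0 = -1
y_1 = S_1(0) = a_1 = -5
y_2 = S_2(0) = a_2 = 2
y_3 = S_3(0) = a_3 = -2
y_4 = S_4(0) = a_4 = 2
y_5 = S_4(1) = 5
t_q=21/4 is in segment 1 (τ=9/4); S_1(τ)=3743/4096

y_0=-1 y_1=-5 y_2=2 y_3=-2 y_4=2 y_5=5
S(21/4) = 3743/4096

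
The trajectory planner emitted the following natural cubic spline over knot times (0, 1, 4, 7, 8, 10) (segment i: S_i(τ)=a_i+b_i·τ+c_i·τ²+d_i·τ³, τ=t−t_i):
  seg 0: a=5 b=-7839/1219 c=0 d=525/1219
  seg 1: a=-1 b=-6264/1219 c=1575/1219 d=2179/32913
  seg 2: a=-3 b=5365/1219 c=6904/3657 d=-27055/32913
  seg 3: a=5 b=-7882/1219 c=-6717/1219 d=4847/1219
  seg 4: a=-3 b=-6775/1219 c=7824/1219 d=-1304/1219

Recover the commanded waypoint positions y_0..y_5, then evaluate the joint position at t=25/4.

y_0 = S_0(0) = a_0 = 5
y_1 = S_1(0) = a_1 = -1
y_2 = S_2(0) = a_2 = -3
y_3 = S_3(0) = a_3 = 5
y_4 = S_4(0) = a_4 = -3
y_5 = S_4(2) = 3
t_q=25/4 is in segment 2 (τ=9/4); S_2(τ)=553659/78016

y_0=5 y_1=-1 y_2=-3 y_3=5 y_4=-3 y_5=3
S(25/4) = 553659/78016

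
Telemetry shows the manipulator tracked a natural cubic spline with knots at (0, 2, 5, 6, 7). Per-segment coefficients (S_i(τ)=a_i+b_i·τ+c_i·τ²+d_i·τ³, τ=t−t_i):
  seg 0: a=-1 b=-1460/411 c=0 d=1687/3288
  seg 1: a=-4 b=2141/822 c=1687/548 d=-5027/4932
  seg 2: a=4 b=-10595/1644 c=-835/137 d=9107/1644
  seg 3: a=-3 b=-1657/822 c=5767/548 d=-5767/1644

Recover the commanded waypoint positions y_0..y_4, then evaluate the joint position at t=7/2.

y_0 = S_0(0) = a_0 = -1
y_1 = S_1(0) = a_1 = -4
y_2 = S_2(0) = a_2 = 4
y_3 = S_3(0) = a_3 = -3
y_4 = S_3(1) = 2
t_q=7/2 is in segment 1 (τ=3/2); S_1(τ)=14877/4384

y_0=-1 y_1=-4 y_2=4 y_3=-3 y_4=2
S(7/2) = 14877/4384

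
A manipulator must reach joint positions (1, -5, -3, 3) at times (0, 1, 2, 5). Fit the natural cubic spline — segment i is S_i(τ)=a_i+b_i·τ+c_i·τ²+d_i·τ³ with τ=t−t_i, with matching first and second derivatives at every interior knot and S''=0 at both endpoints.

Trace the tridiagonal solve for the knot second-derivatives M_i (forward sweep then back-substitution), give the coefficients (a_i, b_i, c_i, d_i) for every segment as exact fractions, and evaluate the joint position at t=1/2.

Δ: Δ0=-6, Δ1=2, Δ2=2
row 1: diag=4, rhs=48; c'=1/4, d'=12
row 2: denom=8−1·1/4=31/4; d'=(0−1·12)/(31/4)=-48/31
back: M2=-48/31
back: M1=12−1/4·-48/31=384/31
M: M0=0, M1=384/31, M2=-48/31, M3=0
seg 0: a=1, c=M0/2=0, d=(M1−M0)/(6·1)=64/31, b=Δ0−h0·(2M0+M1)/6=-250/31
seg 1: a=-5, c=M1/2=192/31, d=(M2−M1)/(6·1)=-72/31, b=Δ1−h1·(2M1+M2)/6=-58/31
seg 2: a=-3, c=M2/2=-24/31, d=(M3−M2)/(6·3)=8/93, b=Δ2−h2·(2M2+M3)/6=110/31
t_q=1/2 → seg 0, τ=1/2; S=1+-250/31·τ+0·τ²+64/31·τ³=-86/31

  seg 0: a=1 b=-250/31 c=0 d=64/31
  seg 1: a=-5 b=-58/31 c=192/31 d=-72/31
  seg 2: a=-3 b=110/31 c=-24/31 d=8/93
S(1/2) = -86/31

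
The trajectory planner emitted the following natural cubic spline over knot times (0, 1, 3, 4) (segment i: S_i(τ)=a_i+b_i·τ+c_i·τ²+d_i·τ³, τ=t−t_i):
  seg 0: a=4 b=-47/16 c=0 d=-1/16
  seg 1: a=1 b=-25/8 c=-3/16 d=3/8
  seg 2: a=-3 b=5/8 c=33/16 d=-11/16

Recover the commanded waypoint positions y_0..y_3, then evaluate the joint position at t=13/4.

y_0=4 y_1=1 y_2=-3 y_3=-1
S(13/4) = -2791/1024

y_0 = S_0(0) = a_0 = 4
y_1 = S_1(0) = a_1 = 1
y_2 = S_2(0) = a_2 = -3
y_3 = S_2(1) = -1
t_q=13/4 is in segment 2 (τ=1/4); S_2(τ)=-2791/1024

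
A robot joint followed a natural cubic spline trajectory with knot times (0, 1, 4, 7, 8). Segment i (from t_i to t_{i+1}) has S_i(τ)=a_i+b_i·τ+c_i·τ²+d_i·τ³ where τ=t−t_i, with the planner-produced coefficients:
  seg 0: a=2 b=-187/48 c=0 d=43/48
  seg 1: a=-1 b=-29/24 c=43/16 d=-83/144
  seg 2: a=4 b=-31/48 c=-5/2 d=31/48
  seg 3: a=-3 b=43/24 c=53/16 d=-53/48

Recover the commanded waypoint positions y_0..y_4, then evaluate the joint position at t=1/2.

y_0=2 y_1=-1 y_2=4 y_3=-3 y_4=1
S(1/2) = 21/128

y_0 = S_0(0) = a_0 = 2
y_1 = S_1(0) = a_1 = -1
y_2 = S_2(0) = a_2 = 4
y_3 = S_3(0) = a_3 = -3
y_4 = S_3(1) = 1
t_q=1/2 is in segment 0 (τ=1/2); S_0(τ)=21/128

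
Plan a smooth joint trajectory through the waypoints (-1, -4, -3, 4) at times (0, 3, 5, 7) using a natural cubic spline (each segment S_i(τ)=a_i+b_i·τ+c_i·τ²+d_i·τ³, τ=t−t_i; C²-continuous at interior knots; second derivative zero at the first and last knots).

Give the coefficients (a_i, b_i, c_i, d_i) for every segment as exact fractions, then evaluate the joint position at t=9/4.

Δ: Δ0=-1, Δ1=1/2, Δ2=7/2
row 1: diag=10, rhs=9; c'=1/5, d'=9/10
row 2: denom=8−2·1/5=38/5; d'=(18−2·9/10)/(38/5)=81/38
back: M2=81/38
back: M1=9/10−1/5·81/38=9/19
M: M0=0, M1=9/19, M2=81/38, M3=0
seg 0: a=-1, c=M0/2=0, d=(M1−M0)/(6·3)=1/38, b=Δ0−h0·(2M0+M1)/6=-47/38
seg 1: a=-4, c=M1/2=9/38, d=(M2−M1)/(6·2)=21/152, b=Δ1−h1·(2M1+M2)/6=-10/19
seg 2: a=-3, c=M2/2=81/76, d=(M3−M2)/(6·2)=-27/152, b=Δ2−h2·(2M2+M3)/6=79/38
t_q=9/4 → seg 0, τ=9/4; S=-1+-47/38·τ+0·τ²+1/38·τ³=-8471/2432

  seg 0: a=-1 b=-47/38 c=0 d=1/38
  seg 1: a=-4 b=-10/19 c=9/38 d=21/152
  seg 2: a=-3 b=79/38 c=81/76 d=-27/152
S(9/4) = -8471/2432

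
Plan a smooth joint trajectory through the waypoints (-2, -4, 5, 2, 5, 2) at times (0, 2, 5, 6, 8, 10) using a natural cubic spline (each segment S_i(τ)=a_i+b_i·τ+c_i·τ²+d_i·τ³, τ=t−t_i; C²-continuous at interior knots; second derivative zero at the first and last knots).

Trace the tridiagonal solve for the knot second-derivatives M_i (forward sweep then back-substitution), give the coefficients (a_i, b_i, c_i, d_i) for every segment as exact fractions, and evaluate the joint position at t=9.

  seg 0: a=-2 b=-1908/761 c=0 d=1147/3044
  seg 1: a=-4 b=1533/761 c=3441/1522 d=-2941/4566
  seg 2: a=5 b=-2757/1522 c=-2691/761 d=3573/1522
  seg 3: a=2 b=-1401/761 c=5337/1522 d=-5589/6088
  seg 4: a=5 b=1779/1522 c=-6093/3044 d=2031/6088
S(9) = 27401/6088

Δ: Δ0=-1, Δ1=3, Δ2=-3, Δ3=3/2, Δ4=-3/2
row 1: diag=10, rhs=24; c'=3/10, d'=12/5
row 2: denom=8−3·3/10=71/10; d'=(-36−3·12/5)/(71/10)=-432/71
row 3: denom=6−1·10/71=416/71; d'=(27−1·-432/71)/(416/71)=2349/416
row 4: denom=8−2·71/208=761/104; d'=(-18−2·2349/416)/(761/104)=-6093/1522
back: M4=-6093/1522
back: M3=2349/416−71/208·-6093/1522=5337/761
back: M2=-432/71−10/71·5337/761=-5382/761
back: M1=12/5−3/10·-5382/761=3441/761
M: M0=0, M1=3441/761, M2=-5382/761, M3=5337/761, M4=-6093/1522, M5=0
seg 0: a=-2, c=M0/2=0, d=(M1−M0)/(6·2)=1147/3044, b=Δ0−h0·(2M0+M1)/6=-1908/761
seg 1: a=-4, c=M1/2=3441/1522, d=(M2−M1)/(6·3)=-2941/4566, b=Δ1−h1·(2M1+M2)/6=1533/761
seg 2: a=5, c=M2/2=-2691/761, d=(M3−M2)/(6·1)=3573/1522, b=Δ2−h2·(2M2+M3)/6=-2757/1522
seg 3: a=2, c=M3/2=5337/1522, d=(M4−M3)/(6·2)=-5589/6088, b=Δ3−h3·(2M3+M4)/6=-1401/761
seg 4: a=5, c=M4/2=-6093/3044, d=(M5−M4)/(6·2)=2031/6088, b=Δ4−h4·(2M4+M5)/6=1779/1522
t_q=9 → seg 4, τ=1; S=5+1779/1522·τ+-6093/3044·τ²+2031/6088·τ³=27401/6088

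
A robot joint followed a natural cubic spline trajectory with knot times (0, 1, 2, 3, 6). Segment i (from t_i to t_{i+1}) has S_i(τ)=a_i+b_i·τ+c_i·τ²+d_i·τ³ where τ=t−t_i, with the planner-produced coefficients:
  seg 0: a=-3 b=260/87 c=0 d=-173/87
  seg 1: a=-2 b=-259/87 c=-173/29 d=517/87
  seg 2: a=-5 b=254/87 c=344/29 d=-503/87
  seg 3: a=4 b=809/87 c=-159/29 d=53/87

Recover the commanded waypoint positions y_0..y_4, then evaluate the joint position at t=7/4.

y_0 = S_0(0) = a_0 = -3
y_1 = S_1(0) = a_1 = -2
y_2 = S_2(0) = a_2 = -5
y_3 = S_3(0) = a_3 = 4
y_4 = S_3(3) = -1
t_q=7/4 is in segment 1 (τ=3/4); S_1(τ)=-9431/1856

y_0=-3 y_1=-2 y_2=-5 y_3=4 y_4=-1
S(7/4) = -9431/1856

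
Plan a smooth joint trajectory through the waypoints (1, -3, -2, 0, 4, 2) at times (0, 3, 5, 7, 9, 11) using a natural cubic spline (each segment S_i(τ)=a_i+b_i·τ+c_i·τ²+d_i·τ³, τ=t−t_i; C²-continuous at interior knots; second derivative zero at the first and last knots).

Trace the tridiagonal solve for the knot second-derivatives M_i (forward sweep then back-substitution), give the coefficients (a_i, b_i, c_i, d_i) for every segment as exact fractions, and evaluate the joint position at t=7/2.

  seg 0: a=1 b=-6079/3180 c=0 d=613/9540
  seg 1: a=-3 b=-281/1590 c=613/1060 d=-763/6360
  seg 2: a=-2 b=554/795 c=-15/106 d=233/1590
  seg 3: a=0 b=1502/795 c=391/530 d=-217/636
  seg 4: a=4 b=593/795 c=-347/265 d=347/1590
S(7/2) = -50181/16960

Δ: Δ0=-4/3, Δ1=1/2, Δ2=1, Δ3=2, Δ4=-1
row 1: diag=10, rhs=11; c'=1/5, d'=11/10
row 2: denom=8−2·1/5=38/5; d'=(3−2·11/10)/(38/5)=2/19
row 3: denom=8−2·5/19=142/19; d'=(6−2·2/19)/(142/19)=55/71
row 4: denom=8−2·19/71=530/71; d'=(-18−2·55/71)/(530/71)=-694/265
back: M4=-694/265
back: M3=55/71−19/71·-694/265=391/265
back: M2=2/19−5/19·391/265=-15/53
back: M1=11/10−1/5·-15/53=613/530
M: M0=0, M1=613/530, M2=-15/53, M3=391/265, M4=-694/265, M5=0
seg 0: a=1, c=M0/2=0, d=(M1−M0)/(6·3)=613/9540, b=Δ0−h0·(2M0+M1)/6=-6079/3180
seg 1: a=-3, c=M1/2=613/1060, d=(M2−M1)/(6·2)=-763/6360, b=Δ1−h1·(2M1+M2)/6=-281/1590
seg 2: a=-2, c=M2/2=-15/106, d=(M3−M2)/(6·2)=233/1590, b=Δ2−h2·(2M2+M3)/6=554/795
seg 3: a=0, c=M3/2=391/530, d=(M4−M3)/(6·2)=-217/636, b=Δ3−h3·(2M3+M4)/6=1502/795
seg 4: a=4, c=M4/2=-347/265, d=(M5−M4)/(6·2)=347/1590, b=Δ4−h4·(2M4+M5)/6=593/795
t_q=7/2 → seg 1, τ=1/2; S=-3+-281/1590·τ+613/1060·τ²+-763/6360·τ³=-50181/16960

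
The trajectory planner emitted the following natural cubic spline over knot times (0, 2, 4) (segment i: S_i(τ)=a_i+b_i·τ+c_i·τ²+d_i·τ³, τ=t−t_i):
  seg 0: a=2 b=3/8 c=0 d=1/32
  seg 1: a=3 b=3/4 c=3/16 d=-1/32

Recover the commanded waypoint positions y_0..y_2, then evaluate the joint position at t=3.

y_0=2 y_1=3 y_2=5
S(3) = 125/32

y_0 = S_0(0) = a_0 = 2
y_1 = S_1(0) = a_1 = 3
y_2 = S_1(2) = 5
t_q=3 is in segment 1 (τ=1); S_1(τ)=125/32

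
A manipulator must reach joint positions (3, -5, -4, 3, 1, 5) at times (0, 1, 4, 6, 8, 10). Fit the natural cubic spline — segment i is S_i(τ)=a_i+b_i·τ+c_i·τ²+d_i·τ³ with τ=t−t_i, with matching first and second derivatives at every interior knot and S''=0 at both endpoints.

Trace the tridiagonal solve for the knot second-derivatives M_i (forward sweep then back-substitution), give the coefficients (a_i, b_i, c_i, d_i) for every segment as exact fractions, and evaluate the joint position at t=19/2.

  seg 0: a=3 b=-53915/6006 c=0 d=5867/6006
  seg 1: a=-5 b=-18157/3003 c=5867/2002 d=-439/1638
  seg 2: a=-4 b=1987/462 c=519/1001 d=-5519/12012
  seg 3: a=3 b=739/858 c=-4481/2002 d=15707/24024
  seg 4: a=1 b=-739/3003 c=6745/4004 d=-6745/24024
S(19/2) = 222531/64064

Δ: Δ0=-8, Δ1=1/3, Δ2=7/2, Δ3=-1, Δ4=2
row 1: diag=8, rhs=50; c'=3/8, d'=25/4
row 2: denom=10−3·3/8=71/8; d'=(19−3·25/4)/(71/8)=2/71
row 3: denom=8−2·16/71=536/71; d'=(-27−2·2/71)/(536/71)=-1921/536
row 4: denom=8−2·71/268=1001/134; d'=(18−2·-1921/536)/(1001/134)=6745/2002
back: M4=6745/2002
back: M3=-1921/536−71/268·6745/2002=-4481/1001
back: M2=2/71−16/71·-4481/1001=1038/1001
back: M1=25/4−3/8·1038/1001=5867/1001
M: M0=0, M1=5867/1001, M2=1038/1001, M3=-4481/1001, M4=6745/2002, M5=0
seg 0: a=3, c=M0/2=0, d=(M1−M0)/(6·1)=5867/6006, b=Δ0−h0·(2M0+M1)/6=-53915/6006
seg 1: a=-5, c=M1/2=5867/2002, d=(M2−M1)/(6·3)=-439/1638, b=Δ1−h1·(2M1+M2)/6=-18157/3003
seg 2: a=-4, c=M2/2=519/1001, d=(M3−M2)/(6·2)=-5519/12012, b=Δ2−h2·(2M2+M3)/6=1987/462
seg 3: a=3, c=M3/2=-4481/2002, d=(M4−M3)/(6·2)=15707/24024, b=Δ3−h3·(2M3+M4)/6=739/858
seg 4: a=1, c=M4/2=6745/4004, d=(M5−M4)/(6·2)=-6745/24024, b=Δ4−h4·(2M4+M5)/6=-739/3003
t_q=19/2 → seg 4, τ=3/2; S=1+-739/3003·τ+6745/4004·τ²+-6745/24024·τ³=222531/64064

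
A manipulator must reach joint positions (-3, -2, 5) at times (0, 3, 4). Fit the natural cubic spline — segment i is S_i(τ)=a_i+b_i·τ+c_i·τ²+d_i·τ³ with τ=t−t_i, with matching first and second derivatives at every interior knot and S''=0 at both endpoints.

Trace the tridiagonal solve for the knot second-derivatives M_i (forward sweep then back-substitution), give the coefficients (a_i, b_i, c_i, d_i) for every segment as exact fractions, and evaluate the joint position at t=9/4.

Δ: Δ0=1/3, Δ1=7
row 1: diag=8, rhs=40; c'=1/8, d'=5
back: M1=5
M: M0=0, M1=5, M2=0
seg 0: a=-3, c=M0/2=0, d=(M1−M0)/(6·3)=5/18, b=Δ0−h0·(2M0+M1)/6=-13/6
seg 1: a=-2, c=M1/2=5/2, d=(M2−M1)/(6·1)=-5/6, b=Δ1−h1·(2M1+M2)/6=16/3
t_q=9/4 → seg 0, τ=9/4; S=-3+-13/6·τ+0·τ²+5/18·τ³=-603/128

  seg 0: a=-3 b=-13/6 c=0 d=5/18
  seg 1: a=-2 b=16/3 c=5/2 d=-5/6
S(9/4) = -603/128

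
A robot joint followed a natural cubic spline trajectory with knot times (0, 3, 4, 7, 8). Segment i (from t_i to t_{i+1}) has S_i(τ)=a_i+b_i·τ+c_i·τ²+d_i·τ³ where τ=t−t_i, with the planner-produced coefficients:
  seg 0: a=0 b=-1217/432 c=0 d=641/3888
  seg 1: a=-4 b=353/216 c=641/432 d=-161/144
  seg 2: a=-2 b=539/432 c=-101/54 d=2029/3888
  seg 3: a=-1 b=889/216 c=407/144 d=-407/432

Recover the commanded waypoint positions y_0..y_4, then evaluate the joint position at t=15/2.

y_0 = S_0(0) = a_0 = 0
y_1 = S_1(0) = a_1 = -4
y_2 = S_2(0) = a_2 = -2
y_3 = S_3(0) = a_3 = -1
y_4 = S_3(1) = 5
t_q=15/2 is in segment 3 (τ=1/2); S_3(τ)=1897/1152

y_0=0 y_1=-4 y_2=-2 y_3=-1 y_4=5
S(15/2) = 1897/1152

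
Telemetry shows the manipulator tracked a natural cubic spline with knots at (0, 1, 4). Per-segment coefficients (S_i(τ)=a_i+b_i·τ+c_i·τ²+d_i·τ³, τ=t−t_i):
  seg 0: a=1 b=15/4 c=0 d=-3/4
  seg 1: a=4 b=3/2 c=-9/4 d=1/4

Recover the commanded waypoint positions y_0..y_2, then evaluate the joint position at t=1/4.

y_0=1 y_1=4 y_2=-5
S(1/4) = 493/256

y_0 = S_0(0) = a_0 = 1
y_1 = S_1(0) = a_1 = 4
y_2 = S_1(3) = -5
t_q=1/4 is in segment 0 (τ=1/4); S_0(τ)=493/256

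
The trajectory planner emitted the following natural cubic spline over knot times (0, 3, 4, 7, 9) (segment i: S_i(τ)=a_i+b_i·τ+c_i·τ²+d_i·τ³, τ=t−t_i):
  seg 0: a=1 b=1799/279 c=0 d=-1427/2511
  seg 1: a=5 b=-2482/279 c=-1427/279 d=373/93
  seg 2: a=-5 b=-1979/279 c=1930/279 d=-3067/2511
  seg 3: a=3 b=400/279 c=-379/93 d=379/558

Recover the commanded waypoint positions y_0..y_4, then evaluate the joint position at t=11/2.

y_0 = S_0(0) = a_0 = 1
y_1 = S_1(0) = a_1 = 5
y_2 = S_2(0) = a_2 = -5
y_3 = S_3(0) = a_3 = 3
y_4 = S_3(2) = -5
t_q=11/2 is in segment 2 (τ=3/2); S_2(τ)=-1041/248

y_0=1 y_1=5 y_2=-5 y_3=3 y_4=-5
S(11/2) = -1041/248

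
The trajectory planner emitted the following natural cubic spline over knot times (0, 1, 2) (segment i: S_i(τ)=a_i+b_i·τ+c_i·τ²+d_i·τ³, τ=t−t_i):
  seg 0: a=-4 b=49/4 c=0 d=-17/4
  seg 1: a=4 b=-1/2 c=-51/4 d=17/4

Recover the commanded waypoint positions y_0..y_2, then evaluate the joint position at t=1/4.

y_0=-4 y_1=4 y_2=-5
S(1/4) = -257/256

y_0 = S_0(0) = a_0 = -4
y_1 = S_1(0) = a_1 = 4
y_2 = S_1(1) = -5
t_q=1/4 is in segment 0 (τ=1/4); S_0(τ)=-257/256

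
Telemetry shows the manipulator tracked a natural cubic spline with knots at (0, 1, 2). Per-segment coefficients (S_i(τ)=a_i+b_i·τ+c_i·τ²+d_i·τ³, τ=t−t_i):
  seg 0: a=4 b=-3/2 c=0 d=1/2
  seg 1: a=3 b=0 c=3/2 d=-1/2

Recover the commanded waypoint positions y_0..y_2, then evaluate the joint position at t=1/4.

y_0 = S_0(0) = a_0 = 4
y_1 = S_1(0) = a_1 = 3
y_2 = S_1(1) = 4
t_q=1/4 is in segment 0 (τ=1/4); S_0(τ)=465/128

y_0=4 y_1=3 y_2=4
S(1/4) = 465/128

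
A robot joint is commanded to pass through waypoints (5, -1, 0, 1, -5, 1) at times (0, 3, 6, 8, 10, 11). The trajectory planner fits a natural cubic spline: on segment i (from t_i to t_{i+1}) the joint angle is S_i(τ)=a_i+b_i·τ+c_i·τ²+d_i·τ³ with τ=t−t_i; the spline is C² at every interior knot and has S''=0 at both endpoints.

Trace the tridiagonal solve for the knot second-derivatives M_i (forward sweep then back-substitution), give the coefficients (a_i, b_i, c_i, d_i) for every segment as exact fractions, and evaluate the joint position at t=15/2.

Δ: Δ0=-2, Δ1=1/3, Δ2=1/2, Δ3=-3, Δ4=6
row 1: diag=12, rhs=14; c'=1/4, d'=7/6
row 2: denom=10−3·1/4=37/4; d'=(1−3·7/6)/(37/4)=-10/37
row 3: denom=8−2·8/37=280/37; d'=(-21−2·-10/37)/(280/37)=-757/280
row 4: denom=6−2·37/140=383/70; d'=(54−2·-757/280)/(383/70)=8317/766
back: M4=8317/766
back: M3=-757/280−37/140·8317/766=-4269/766
back: M2=-10/37−8/37·-4269/766=358/383
back: M1=7/6−1/4·358/383=1072/1149
M: M0=0, M1=1072/1149, M2=358/383, M3=-4269/766, M4=8317/766, M5=0
seg 0: a=5, c=M0/2=0, d=(M1−M0)/(6·3)=536/10341, b=Δ0−h0·(2M0+M1)/6=-2834/1149
seg 1: a=-1, c=M1/2=536/1149, d=(M2−M1)/(6·3)=1/10341, b=Δ1−h1·(2M1+M2)/6=-1226/1149
seg 2: a=0, c=M2/2=179/383, d=(M3−M2)/(6·2)=-4985/9192, b=Δ2−h2·(2M2+M3)/6=1993/1149
seg 3: a=1, c=M3/2=-4269/1532, d=(M4−M3)/(6·2)=6293/4596, b=Δ3−h3·(2M3+M4)/6=-6673/2298
seg 4: a=-5, c=M4/2=8317/1532, d=(M5−M4)/(6·1)=-8317/4596, b=Δ4−h4·(2M4+M5)/6=5471/2298
t_q=15/2 → seg 2, τ=3/2; S=0+1993/1149·τ+179/383·τ²+-4985/9192·τ³=44687/24512

  seg 0: a=5 b=-2834/1149 c=0 d=536/10341
  seg 1: a=-1 b=-1226/1149 c=536/1149 d=1/10341
  seg 2: a=0 b=1993/1149 c=179/383 d=-4985/9192
  seg 3: a=1 b=-6673/2298 c=-4269/1532 d=6293/4596
  seg 4: a=-5 b=5471/2298 c=8317/1532 d=-8317/4596
S(15/2) = 44687/24512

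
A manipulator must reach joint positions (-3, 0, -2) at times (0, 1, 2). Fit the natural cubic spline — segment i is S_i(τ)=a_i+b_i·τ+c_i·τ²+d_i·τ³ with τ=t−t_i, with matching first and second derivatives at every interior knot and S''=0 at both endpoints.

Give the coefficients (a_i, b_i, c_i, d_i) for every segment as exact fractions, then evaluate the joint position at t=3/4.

Δ: Δ0=3, Δ1=-2
row 1: diag=4, rhs=-30; c'=1/4, d'=-15/2
back: M1=-15/2
M: M0=0, M1=-15/2, M2=0
seg 0: a=-3, c=M0/2=0, d=(M1−M0)/(6·1)=-5/4, b=Δ0−h0·(2M0+M1)/6=17/4
seg 1: a=0, c=M1/2=-15/4, d=(M2−M1)/(6·1)=5/4, b=Δ1−h1·(2M1+M2)/6=1/2
t_q=3/4 → seg 0, τ=3/4; S=-3+17/4·τ+0·τ²+-5/4·τ³=-87/256

  seg 0: a=-3 b=17/4 c=0 d=-5/4
  seg 1: a=0 b=1/2 c=-15/4 d=5/4
S(3/4) = -87/256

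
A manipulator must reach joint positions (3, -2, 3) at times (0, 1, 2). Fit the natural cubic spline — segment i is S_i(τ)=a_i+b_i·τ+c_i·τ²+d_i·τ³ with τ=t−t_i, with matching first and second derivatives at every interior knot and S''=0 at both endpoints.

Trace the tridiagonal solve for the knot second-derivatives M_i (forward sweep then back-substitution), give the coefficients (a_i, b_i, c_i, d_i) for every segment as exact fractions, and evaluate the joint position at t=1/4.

  seg 0: a=3 b=-15/2 c=0 d=5/2
  seg 1: a=-2 b=0 c=15/2 d=-5/2
S(1/4) = 149/128

Δ: Δ0=-5, Δ1=5
row 1: diag=4, rhs=60; c'=1/4, d'=15
back: M1=15
M: M0=0, M1=15, M2=0
seg 0: a=3, c=M0/2=0, d=(M1−M0)/(6·1)=5/2, b=Δ0−h0·(2M0+M1)/6=-15/2
seg 1: a=-2, c=M1/2=15/2, d=(M2−M1)/(6·1)=-5/2, b=Δ1−h1·(2M1+M2)/6=0
t_q=1/4 → seg 0, τ=1/4; S=3+-15/2·τ+0·τ²+5/2·τ³=149/128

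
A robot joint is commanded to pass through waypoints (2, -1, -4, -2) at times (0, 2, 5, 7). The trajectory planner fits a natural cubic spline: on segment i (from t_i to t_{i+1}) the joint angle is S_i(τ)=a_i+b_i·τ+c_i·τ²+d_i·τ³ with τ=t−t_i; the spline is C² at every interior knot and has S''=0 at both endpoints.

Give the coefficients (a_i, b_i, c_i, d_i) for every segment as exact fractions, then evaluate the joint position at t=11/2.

Δ: Δ0=-3/2, Δ1=-1, Δ2=1
row 1: diag=10, rhs=3; c'=3/10, d'=3/10
row 2: denom=10−3·3/10=91/10; d'=(12−3·3/10)/(91/10)=111/91
back: M2=111/91
back: M1=3/10−3/10·111/91=-6/91
M: M0=0, M1=-6/91, M2=111/91, M3=0
seg 0: a=2, c=M0/2=0, d=(M1−M0)/(6·2)=-1/182, b=Δ0−h0·(2M0+M1)/6=-269/182
seg 1: a=-1, c=M1/2=-3/91, d=(M2−M1)/(6·3)=1/14, b=Δ1−h1·(2M1+M2)/6=-281/182
seg 2: a=-4, c=M2/2=111/182, d=(M3−M2)/(6·2)=-37/364, b=Δ2−h2·(2M2+M3)/6=17/91
t_q=11/2 → seg 2, τ=1/2; S=-4+17/91·τ+111/182·τ²+-37/364·τ³=-1567/416

  seg 0: a=2 b=-269/182 c=0 d=-1/182
  seg 1: a=-1 b=-281/182 c=-3/91 d=1/14
  seg 2: a=-4 b=17/91 c=111/182 d=-37/364
S(11/2) = -1567/416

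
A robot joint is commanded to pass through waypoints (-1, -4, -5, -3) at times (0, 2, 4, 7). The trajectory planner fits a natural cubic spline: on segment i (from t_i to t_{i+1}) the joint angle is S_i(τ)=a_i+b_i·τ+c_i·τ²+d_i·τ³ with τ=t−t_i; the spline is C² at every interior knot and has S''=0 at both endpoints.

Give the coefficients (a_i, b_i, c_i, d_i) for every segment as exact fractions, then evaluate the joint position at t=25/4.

  seg 0: a=-1 b=-97/57 c=0 d=23/456
  seg 1: a=-4 b=-125/114 c=23/76 d=-1/456
  seg 2: a=-5 b=5/57 c=11/38 d=-11/342
S(25/4) = -9007/2432

Δ: Δ0=-3/2, Δ1=-1/2, Δ2=2/3
row 1: diag=8, rhs=6; c'=1/4, d'=3/4
row 2: denom=10−2·1/4=19/2; d'=(7−2·3/4)/(19/2)=11/19
back: M2=11/19
back: M1=3/4−1/4·11/19=23/38
M: M0=0, M1=23/38, M2=11/19, M3=0
seg 0: a=-1, c=M0/2=0, d=(M1−M0)/(6·2)=23/456, b=Δ0−h0·(2M0+M1)/6=-97/57
seg 1: a=-4, c=M1/2=23/76, d=(M2−M1)/(6·2)=-1/456, b=Δ1−h1·(2M1+M2)/6=-125/114
seg 2: a=-5, c=M2/2=11/38, d=(M3−M2)/(6·3)=-11/342, b=Δ2−h2·(2M2+M3)/6=5/57
t_q=25/4 → seg 2, τ=9/4; S=-5+5/57·τ+11/38·τ²+-11/342·τ³=-9007/2432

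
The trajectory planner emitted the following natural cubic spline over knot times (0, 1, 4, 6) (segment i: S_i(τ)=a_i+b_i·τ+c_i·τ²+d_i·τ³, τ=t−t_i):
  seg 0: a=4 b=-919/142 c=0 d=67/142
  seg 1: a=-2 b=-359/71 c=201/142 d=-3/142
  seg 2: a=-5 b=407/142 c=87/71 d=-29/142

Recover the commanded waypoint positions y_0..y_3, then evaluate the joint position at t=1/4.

y_0 = S_0(0) = a_0 = 4
y_1 = S_1(0) = a_1 = -2
y_2 = S_2(0) = a_2 = -5
y_3 = S_2(2) = 4
t_q=1/4 is in segment 0 (τ=1/4); S_0(τ)=21715/9088

y_0=4 y_1=-2 y_2=-5 y_3=4
S(1/4) = 21715/9088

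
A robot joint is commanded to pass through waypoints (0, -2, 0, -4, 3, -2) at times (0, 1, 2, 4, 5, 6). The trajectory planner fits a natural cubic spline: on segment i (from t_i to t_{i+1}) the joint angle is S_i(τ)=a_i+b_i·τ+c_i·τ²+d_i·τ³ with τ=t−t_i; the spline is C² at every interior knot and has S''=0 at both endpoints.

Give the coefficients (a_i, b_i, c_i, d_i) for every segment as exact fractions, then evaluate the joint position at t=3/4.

  seg 0: a=0 b=-1606/465 c=0 d=676/465
  seg 1: a=-2 b=422/465 c=676/155 d=-304/93
  seg 2: a=0 b=-82/465 c=-844/155 d=34/15
  seg 3: a=-4 b=2438/465 c=1264/155 d=-595/93
  seg 4: a=3 b=1097/465 c=-1711/155 d=1711/465
S(3/4) = -4903/2480

Δ: Δ0=-2, Δ1=2, Δ2=-2, Δ3=7, Δ4=-5
row 1: diag=4, rhs=24; c'=1/4, d'=6
row 2: denom=6−1·1/4=23/4; d'=(-24−1·6)/(23/4)=-120/23
row 3: denom=6−2·8/23=122/23; d'=(54−2·-120/23)/(122/23)=741/61
row 4: denom=4−1·23/122=465/122; d'=(-72−1·741/61)/(465/122)=-3422/155
back: M4=-3422/155
back: M3=741/61−23/122·-3422/155=2528/155
back: M2=-120/23−8/23·2528/155=-1688/155
back: M1=6−1/4·-1688/155=1352/155
M: M0=0, M1=1352/155, M2=-1688/155, M3=2528/155, M4=-3422/155, M5=0
seg 0: a=0, c=M0/2=0, d=(M1−M0)/(6·1)=676/465, b=Δ0−h0·(2M0+M1)/6=-1606/465
seg 1: a=-2, c=M1/2=676/155, d=(M2−M1)/(6·1)=-304/93, b=Δ1−h1·(2M1+M2)/6=422/465
seg 2: a=0, c=M2/2=-844/155, d=(M3−M2)/(6·2)=34/15, b=Δ2−h2·(2M2+M3)/6=-82/465
seg 3: a=-4, c=M3/2=1264/155, d=(M4−M3)/(6·1)=-595/93, b=Δ3−h3·(2M3+M4)/6=2438/465
seg 4: a=3, c=M4/2=-1711/155, d=(M5−M4)/(6·1)=1711/465, b=Δ4−h4·(2M4+M5)/6=1097/465
t_q=3/4 → seg 0, τ=3/4; S=0+-1606/465·τ+0·τ²+676/465·τ³=-4903/2480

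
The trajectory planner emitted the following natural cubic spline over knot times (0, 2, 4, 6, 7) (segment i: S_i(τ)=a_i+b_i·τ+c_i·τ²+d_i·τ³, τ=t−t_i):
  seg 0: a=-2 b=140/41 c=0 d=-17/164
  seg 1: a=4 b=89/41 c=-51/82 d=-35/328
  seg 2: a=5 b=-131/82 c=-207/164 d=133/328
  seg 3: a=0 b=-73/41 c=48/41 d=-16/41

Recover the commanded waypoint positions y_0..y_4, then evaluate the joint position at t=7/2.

y_0=-2 y_1=4 y_2=5 y_3=0 y_4=-1
S(7/2) = 14423/2624

y_0 = S_0(0) = a_0 = -2
y_1 = S_1(0) = a_1 = 4
y_2 = S_2(0) = a_2 = 5
y_3 = S_3(0) = a_3 = 0
y_4 = S_3(1) = -1
t_q=7/2 is in segment 1 (τ=3/2); S_1(τ)=14423/2624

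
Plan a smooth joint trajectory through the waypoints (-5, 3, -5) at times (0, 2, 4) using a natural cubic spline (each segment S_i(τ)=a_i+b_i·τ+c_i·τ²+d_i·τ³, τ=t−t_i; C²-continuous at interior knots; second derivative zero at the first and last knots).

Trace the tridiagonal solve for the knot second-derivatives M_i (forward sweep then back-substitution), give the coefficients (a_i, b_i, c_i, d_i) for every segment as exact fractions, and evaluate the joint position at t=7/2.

  seg 0: a=-5 b=6 c=0 d=-1/2
  seg 1: a=3 b=0 c=-3 d=1/2
S(7/2) = -33/16

Δ: Δ0=4, Δ1=-4
row 1: diag=8, rhs=-48; c'=1/4, d'=-6
back: M1=-6
M: M0=0, M1=-6, M2=0
seg 0: a=-5, c=M0/2=0, d=(M1−M0)/(6·2)=-1/2, b=Δ0−h0·(2M0+M1)/6=6
seg 1: a=3, c=M1/2=-3, d=(M2−M1)/(6·2)=1/2, b=Δ1−h1·(2M1+M2)/6=0
t_q=7/2 → seg 1, τ=3/2; S=3+0·τ+-3·τ²+1/2·τ³=-33/16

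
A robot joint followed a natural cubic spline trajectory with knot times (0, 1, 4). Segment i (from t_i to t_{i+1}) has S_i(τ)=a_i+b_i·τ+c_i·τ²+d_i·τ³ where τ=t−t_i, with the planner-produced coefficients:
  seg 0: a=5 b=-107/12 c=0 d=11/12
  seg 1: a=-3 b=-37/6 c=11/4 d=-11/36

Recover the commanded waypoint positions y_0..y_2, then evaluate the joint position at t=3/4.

y_0 = S_0(0) = a_0 = 5
y_1 = S_1(0) = a_1 = -3
y_2 = S_1(3) = -5
t_q=3/4 is in segment 0 (τ=3/4); S_0(τ)=-333/256

y_0=5 y_1=-3 y_2=-5
S(3/4) = -333/256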